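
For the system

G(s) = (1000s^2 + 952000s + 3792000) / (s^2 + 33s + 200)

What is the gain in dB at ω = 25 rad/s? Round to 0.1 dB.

88.3 dB

Substitute s = j25:
Numerator: 1000(j25)^2 + 952000(j25) + 3792000 = 3167000 + j23800000
Denominator: (j25)^2 + 33(j25) + 200 = -425 + j825
|N| = √(3167000² + 23800000²) ≈ 2.401e+07, ∠N ≈ 82.42°
|D| = √(425² + 825²) ≈ 928.04, ∠D ≈ 117.26°
|G| = 2.401e+07 / 928.04 ≈ 25872
Gain = 20 log₁₀(25872) ≈ 88.26 dB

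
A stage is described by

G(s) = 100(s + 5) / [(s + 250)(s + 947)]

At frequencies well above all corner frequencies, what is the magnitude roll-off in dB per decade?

Each pole contributes −20 dB/decade at high frequency; each zero contributes +20 dB/decade.
Net: 1 zero(s) − 2 pole(s) → -20 dB/decade.

-20 dB/decade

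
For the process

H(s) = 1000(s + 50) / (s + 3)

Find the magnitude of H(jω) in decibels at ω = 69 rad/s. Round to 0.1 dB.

At s = jω = j69:
zero (s+50): 50 + j69 → |·| = √(50²+69²) = √7261 ≈ 85.212, ∠ = arctan(69/50) ≈ 54.07°
pole (s+3): 3 + j69 → |·| = √(3²+69²) = √4770 ≈ 69.065, ∠ = arctan(69/3) ≈ 87.51°
|H| = 1000 · 85.212 / 69.065 ≈ 1233.8
Gain = 20 log₁₀(1233.8) ≈ 61.82 dB

61.8 dB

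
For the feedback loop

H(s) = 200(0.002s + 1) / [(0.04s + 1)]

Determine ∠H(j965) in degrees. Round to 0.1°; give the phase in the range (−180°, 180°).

At ω = 965 rad/s:
zero (1 + j965·0.002) = 1 + j1.93 → |·| ≈ 2.1737, ∠ ≈ 62.61°
pole (1 + j965·0.04) = 1 + j38.6 → |·| ≈ 38.613, ∠ ≈ 88.52°
∠H = (62.61°) − (88.52°) = -25.91°

-25.9°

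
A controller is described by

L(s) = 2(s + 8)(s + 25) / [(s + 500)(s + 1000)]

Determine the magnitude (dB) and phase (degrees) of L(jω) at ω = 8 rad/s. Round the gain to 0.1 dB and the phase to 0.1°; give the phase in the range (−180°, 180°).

-58.5 dB, 61.4°

At s = jω = j8:
zero (s+8): 8 + j8 → |·| = √(8²+8²) = √128 ≈ 11.314, ∠ = arctan(8/8) ≈ 45.00°
zero (s+25): 25 + j8 → |·| = √(25²+8²) = √689 ≈ 26.249, ∠ = arctan(8/25) ≈ 17.74°
pole (s+500): 500 + j8 → |·| = √(500²+8²) = √250064 ≈ 500.06, ∠ = arctan(8/500) ≈ 0.92°
pole (s+1000): 1000 + j8 → |·| = √(1000²+8²) = √1000064 ≈ 1000, ∠ = arctan(8/1000) ≈ 0.46°
|L| = 2 · 296.98 / 5.0006e+05 ≈ 0.0011878
Gain = 20 log₁₀(0.0011878) ≈ -58.51 dB
∠L = 62.74° − 1.38° = 61.36°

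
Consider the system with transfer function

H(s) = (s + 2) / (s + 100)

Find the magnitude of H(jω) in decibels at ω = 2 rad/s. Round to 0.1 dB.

-31.0 dB

At s = jω = j2:
zero (s+2): 2 + j2 → |·| = √(2²+2²) = √8 ≈ 2.8284, ∠ = arctan(2/2) ≈ 45.00°
pole (s+100): 100 + j2 → |·| = √(100²+2²) = √10004 ≈ 100.02, ∠ = arctan(2/100) ≈ 1.15°
|H| = 1 · 2.8284 / 100.02 ≈ 0.028278
Gain = 20 log₁₀(0.028278) ≈ -30.97 dB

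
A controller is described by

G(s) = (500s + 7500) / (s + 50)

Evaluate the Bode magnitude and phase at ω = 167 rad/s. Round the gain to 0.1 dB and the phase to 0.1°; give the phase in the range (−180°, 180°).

Substitute s = j167:
Numerator: 500(j167) + 7500 = 7500 + j83500
Denominator: (j167) + 50 = 50 + j167
|N| = √(7500² + 83500²) ≈ 83836, ∠N ≈ 84.87°
|D| = √(50² + 167²) ≈ 174.32, ∠D ≈ 73.33°
|G| = 83836 / 174.32 ≈ 480.93
Gain = 20 log₁₀(480.93) ≈ 53.64 dB
∠G = 84.87° − 73.33° = 11.54°

53.6 dB, 11.5°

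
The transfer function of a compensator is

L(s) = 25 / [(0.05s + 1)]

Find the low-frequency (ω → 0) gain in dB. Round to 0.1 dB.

28.0 dB

L(0) = 25 · 1 / 1 = 25
20 log₁₀(25) ≈ 27.96 dB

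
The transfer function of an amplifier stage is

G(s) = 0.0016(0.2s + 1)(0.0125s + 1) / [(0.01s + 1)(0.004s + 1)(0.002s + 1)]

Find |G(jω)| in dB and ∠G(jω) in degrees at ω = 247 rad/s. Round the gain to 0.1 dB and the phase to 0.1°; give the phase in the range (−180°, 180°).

-24.2 dB, 22.0°

At ω = 247 rad/s:
zero (1 + j247·0.2) = 1 + j49.4 → |·| ≈ 49.41, ∠ ≈ 88.84°
zero (1 + j247·0.0125) = 1 + j3.0875 → |·| ≈ 3.2454, ∠ ≈ 72.05°
pole (1 + j247·0.01) = 1 + j2.47 → |·| ≈ 2.6648, ∠ ≈ 67.96°
pole (1 + j247·0.004) = 1 + j0.988 → |·| ≈ 1.4058, ∠ ≈ 44.65°
pole (1 + j247·0.002) = 1 + j0.494 → |·| ≈ 1.1154, ∠ ≈ 26.29°
|G| = 0.0016 · 49.41 · 3.2454 / (2.6648 · 1.4058 · 1.1154) ≈ 0.061402
Gain = 20 log₁₀(0.061402) ≈ -24.24 dB
∠G = (88.84° + 72.05°) − (67.96° + 44.65° + 26.29°) = 21.99°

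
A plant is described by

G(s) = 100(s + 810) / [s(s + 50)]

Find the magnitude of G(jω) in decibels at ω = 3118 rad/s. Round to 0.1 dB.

At s = jω = j3118:
zero (s+810): 810 + j3118 → |·| = √(810²+3118²) = √10378024 ≈ 3221.5, ∠ = arctan(3118/810) ≈ 75.44°
pole (s+50): 50 + j3118 → |·| = √(50²+3118²) = √9724424 ≈ 3118.4, ∠ = arctan(3118/50) ≈ 89.08°
pole at origin: |s| = 3118, ∠ = 90.00° (in denominator)
|G| = 100 · 3221.5 / 9.7232e+06 ≈ 0.033132
Gain = 20 log₁₀(0.033132) ≈ -29.60 dB

-29.6 dB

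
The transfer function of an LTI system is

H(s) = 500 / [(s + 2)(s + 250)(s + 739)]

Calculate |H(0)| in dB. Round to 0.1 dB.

-57.4 dB

H(0) = 500 / (2·250·739) ≈ 0.0013532
20 log₁₀(0.0013532) ≈ -57.37 dB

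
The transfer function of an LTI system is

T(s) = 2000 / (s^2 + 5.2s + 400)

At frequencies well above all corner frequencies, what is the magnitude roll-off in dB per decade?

Each pole contributes −20 dB/decade at high frequency; each zero contributes +20 dB/decade.
Net: 0 zero(s) − 2 pole(s) → -40 dB/decade.

-40 dB/decade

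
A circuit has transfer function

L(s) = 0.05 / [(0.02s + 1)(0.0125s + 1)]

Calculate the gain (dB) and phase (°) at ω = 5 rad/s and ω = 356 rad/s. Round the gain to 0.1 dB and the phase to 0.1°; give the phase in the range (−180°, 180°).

ω = 5: -26.1 dB, -9.3°; ω = 356: -56.3 dB, -159.3°

At ω = 5 rad/s:
pole (1 + j5·0.02) = 1 + j0.1 → |·| ≈ 1.005, ∠ ≈ 5.71°
pole (1 + j5·0.0125) = 1 + j0.0625 → |·| ≈ 1.002, ∠ ≈ 3.58°
|L| = 0.05 · 1 / (1.005 · 1.002) ≈ 0.049652
Gain = 20 log₁₀(0.049652) ≈ -26.08 dB
∠L = (0°) − (5.71° + 3.58°) = -9.29°

At ω = 356 rad/s:
pole (1 + j356·0.02) = 1 + j7.12 → |·| ≈ 7.1899, ∠ ≈ 82.01°
pole (1 + j356·0.0125) = 1 + j4.45 → |·| ≈ 4.561, ∠ ≈ 77.33°
|L| = 0.05 · 1 / (7.1899 · 4.561) ≈ 0.0015247
Gain = 20 log₁₀(0.0015247) ≈ -56.34 dB
∠L = (0°) − (82.01° + 77.33°) = -159.34°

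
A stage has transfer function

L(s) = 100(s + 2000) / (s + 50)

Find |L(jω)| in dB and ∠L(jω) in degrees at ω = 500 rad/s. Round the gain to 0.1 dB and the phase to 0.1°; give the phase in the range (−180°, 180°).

52.3 dB, -70.3°

At s = jω = j500:
zero (s+2000): 2000 + j500 → |·| = √(2000²+500²) = √4250000 ≈ 2061.6, ∠ = arctan(500/2000) ≈ 14.04°
pole (s+50): 50 + j500 → |·| = √(50²+500²) = √252500 ≈ 502.49, ∠ = arctan(500/50) ≈ 84.29°
|L| = 100 · 2061.6 / 502.49 ≈ 410.28
Gain = 20 log₁₀(410.28) ≈ 52.26 dB
∠L = 14.04° − 84.29° = -70.25°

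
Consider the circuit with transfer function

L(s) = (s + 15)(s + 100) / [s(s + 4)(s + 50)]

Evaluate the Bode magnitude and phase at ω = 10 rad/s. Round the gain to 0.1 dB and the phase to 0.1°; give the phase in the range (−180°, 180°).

-9.6 dB, -130.1°

At s = jω = j10:
zero (s+15): 15 + j10 → |·| = √(15²+10²) = √325 ≈ 18.028, ∠ = arctan(10/15) ≈ 33.69°
zero (s+100): 100 + j10 → |·| = √(100²+10²) = √10100 ≈ 100.5, ∠ = arctan(10/100) ≈ 5.71°
pole (s+4): 4 + j10 → |·| = √(4²+10²) = √116 ≈ 10.77, ∠ = arctan(10/4) ≈ 68.20°
pole (s+50): 50 + j10 → |·| = √(50²+10²) = √2600 ≈ 50.99, ∠ = arctan(10/50) ≈ 11.31°
pole at origin: |s| = 10, ∠ = 90.00° (in denominator)
|L| = 1 · 1811.8 / 5491.6 ≈ 0.32992
Gain = 20 log₁₀(0.32992) ≈ -9.63 dB
∠L = 39.40° − 169.51° = -130.11°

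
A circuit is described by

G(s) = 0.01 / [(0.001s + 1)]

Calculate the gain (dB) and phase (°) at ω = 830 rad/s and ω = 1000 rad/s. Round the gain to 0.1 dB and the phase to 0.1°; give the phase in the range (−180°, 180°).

ω = 830: -42.3 dB, -39.7°; ω = 1000: -43.0 dB, -45.0°

At ω = 830 rad/s:
pole (1 + j830·0.001) = 1 + j0.83 → |·| ≈ 1.2996, ∠ ≈ 39.69°
|G| = 0.01 · 1 / (1.2996) ≈ 0.0076947
Gain = 20 log₁₀(0.0076947) ≈ -42.28 dB
∠G = (0°) − (39.69°) = -39.69°

At ω = 1000 rad/s:
pole (1 + j1000·0.001) = 1 + j1 → |·| ≈ 1.4142, ∠ ≈ 45.00°
|G| = 0.01 · 1 / (1.4142) ≈ 0.0070711
Gain = 20 log₁₀(0.0070711) ≈ -43.01 dB
∠G = (0°) − (45.00°) = -45.00°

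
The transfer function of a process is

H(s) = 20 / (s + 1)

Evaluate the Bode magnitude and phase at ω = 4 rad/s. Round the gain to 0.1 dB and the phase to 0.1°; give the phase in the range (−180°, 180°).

13.7 dB, -76.0°

Substitute s = j4:
Numerator: 20 = 20 + j0
Denominator: (j4) + 1 = 1 + j4
|N| = √(20² + 0²) ≈ 20, ∠N ≈ 0.00°
|D| = √(1² + 4²) ≈ 4.1231, ∠D ≈ 75.96°
|H| = 20 / 4.1231 ≈ 4.8507
Gain = 20 log₁₀(4.8507) ≈ 13.72 dB
∠H = 0.00° − 75.96° = -75.96°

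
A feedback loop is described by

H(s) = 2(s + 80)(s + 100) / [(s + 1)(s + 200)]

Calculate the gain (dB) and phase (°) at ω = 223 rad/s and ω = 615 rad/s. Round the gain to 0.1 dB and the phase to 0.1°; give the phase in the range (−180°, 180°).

ω = 223: 4.8 dB, -1.7°; ω = 615: 5.8 dB, 1.5°

At s = jω = j223:
zero (s+80): 80 + j223 → |·| = √(80²+223²) = √56129 ≈ 236.92, ∠ = arctan(223/80) ≈ 70.26°
zero (s+100): 100 + j223 → |·| = √(100²+223²) = √59729 ≈ 244.4, ∠ = arctan(223/100) ≈ 65.85°
pole (s+1): 1 + j223 → |·| = √(1²+223²) = √49730 ≈ 223, ∠ = arctan(223/1) ≈ 89.74°
pole (s+200): 200 + j223 → |·| = √(200²+223²) = √89729 ≈ 299.55, ∠ = arctan(223/200) ≈ 48.11°
|H| = 2 · 57903 / 66800 ≈ 1.7336
Gain = 20 log₁₀(1.7336) ≈ 4.78 dB
∠H = 136.11° − 137.85° = -1.74°

At s = jω = j615:
zero (s+80): 80 + j615 → |·| = √(80²+615²) = √384625 ≈ 620.18, ∠ = arctan(615/80) ≈ 82.59°
zero (s+100): 100 + j615 → |·| = √(100²+615²) = √388225 ≈ 623.08, ∠ = arctan(615/100) ≈ 80.76°
pole (s+1): 1 + j615 → |·| = √(1²+615²) = √378226 ≈ 615, ∠ = arctan(615/1) ≈ 89.91°
pole (s+200): 200 + j615 → |·| = √(200²+615²) = √418225 ≈ 646.7, ∠ = arctan(615/200) ≈ 71.99°
|H| = 2 · 3.8642e+05 / 3.9772e+05 ≈ 1.9432
Gain = 20 log₁₀(1.9432) ≈ 5.77 dB
∠H = 163.35° − 161.90° = 1.45°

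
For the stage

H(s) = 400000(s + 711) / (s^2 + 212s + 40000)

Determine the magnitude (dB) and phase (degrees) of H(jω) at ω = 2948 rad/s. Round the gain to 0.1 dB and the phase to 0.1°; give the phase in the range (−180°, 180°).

At s = jω = j2948:
zero (s+711): 711 + j2948 → |·| = √(711²+2948²) = √9196225 ≈ 3032.5, ∠ = arctan(2948/711) ≈ 76.44°
quadratic: (j2948)² + 212·j2948 + 40000 = -8650704 + j624976 → |·| ≈ 8.6733e+06, ∠ ≈ 175.87°
|H| = 400000 · 3032.5 / 8.6733e+06 ≈ 139.85
Gain = 20 log₁₀(139.85) ≈ 42.91 dB
∠H = 76.44° − 175.87° = -99.43°

42.9 dB, -99.4°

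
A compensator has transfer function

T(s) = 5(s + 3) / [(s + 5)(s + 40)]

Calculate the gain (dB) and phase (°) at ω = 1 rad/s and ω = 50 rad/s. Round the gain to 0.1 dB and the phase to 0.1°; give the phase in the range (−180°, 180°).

At s = jω = j1:
zero (s+3): 3 + j1 → |·| = √(3²+1²) = √10 ≈ 3.1623, ∠ = arctan(1/3) ≈ 18.43°
pole (s+5): 5 + j1 → |·| = √(5²+1²) = √26 ≈ 5.099, ∠ = arctan(1/5) ≈ 11.31°
pole (s+40): 40 + j1 → |·| = √(40²+1²) = √1601 ≈ 40.012, ∠ = arctan(1/40) ≈ 1.43°
|T| = 5 · 3.1623 / 204.02 ≈ 0.0775
Gain = 20 log₁₀(0.0775) ≈ -22.21 dB
∠T = 18.43° − 12.74° = 5.69°

At s = jω = j50:
zero (s+3): 3 + j50 → |·| = √(3²+50²) = √2509 ≈ 50.09, ∠ = arctan(50/3) ≈ 86.57°
pole (s+5): 5 + j50 → |·| = √(5²+50²) = √2525 ≈ 50.249, ∠ = arctan(50/5) ≈ 84.29°
pole (s+40): 40 + j50 → |·| = √(40²+50²) = √4100 ≈ 64.031, ∠ = arctan(50/40) ≈ 51.34°
|T| = 5 · 50.09 / 3217.5 ≈ 0.07784
Gain = 20 log₁₀(0.07784) ≈ -22.18 dB
∠T = 86.57° − 135.63° = -49.06°

ω = 1: -22.2 dB, 5.7°; ω = 50: -22.2 dB, -49.1°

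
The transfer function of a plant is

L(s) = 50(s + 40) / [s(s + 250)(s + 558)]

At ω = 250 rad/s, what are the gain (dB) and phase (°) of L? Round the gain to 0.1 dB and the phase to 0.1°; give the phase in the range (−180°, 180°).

At s = jω = j250:
zero (s+40): 40 + j250 → |·| = √(40²+250²) = √64100 ≈ 253.18, ∠ = arctan(250/40) ≈ 80.91°
pole (s+250): 250 + j250 → |·| = √(250²+250²) = √125000 ≈ 353.55, ∠ = arctan(250/250) ≈ 45.00°
pole (s+558): 558 + j250 → |·| = √(558²+250²) = √373864 ≈ 611.44, ∠ = arctan(250/558) ≈ 24.13°
pole at origin: |s| = 250, ∠ = 90.00° (in denominator)
|L| = 50 · 253.18 / 5.4044e+07 ≈ 0.00023424
Gain = 20 log₁₀(0.00023424) ≈ -72.61 dB
∠L = 80.91° − 159.13° = -78.22°

-72.6 dB, -78.2°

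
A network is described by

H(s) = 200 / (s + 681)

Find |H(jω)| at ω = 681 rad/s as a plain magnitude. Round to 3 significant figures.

0.208

At s = jω = j681:
pole (s+681): 681 + j681 → |·| = √(681²+681²) = √927522 ≈ 963.08, ∠ = arctan(681/681) ≈ 45.00°
|H| = 200 / 963.08 ≈ 0.20767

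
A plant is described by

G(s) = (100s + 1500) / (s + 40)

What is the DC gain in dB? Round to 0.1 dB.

G(0) = 1500 / 40 = 37.5
20 log₁₀(37.5) ≈ 31.48 dB

31.5 dB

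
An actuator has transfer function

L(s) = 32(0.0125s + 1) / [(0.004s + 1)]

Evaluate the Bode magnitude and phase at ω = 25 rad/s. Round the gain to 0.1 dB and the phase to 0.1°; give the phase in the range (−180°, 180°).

At ω = 25 rad/s:
zero (1 + j25·0.0125) = 1 + j0.3125 → |·| ≈ 1.0477, ∠ ≈ 17.35°
pole (1 + j25·0.004) = 1 + j0.1 → |·| ≈ 1.005, ∠ ≈ 5.71°
|L| = 32 · 1.0477 / (1.005) ≈ 33.36
Gain = 20 log₁₀(33.36) ≈ 30.46 dB
∠L = (17.35°) − (5.71°) = 11.64°

30.5 dB, 11.6°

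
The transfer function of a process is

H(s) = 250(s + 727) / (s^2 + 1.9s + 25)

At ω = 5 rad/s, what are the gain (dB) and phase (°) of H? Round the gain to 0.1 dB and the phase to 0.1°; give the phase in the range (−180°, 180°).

At s = jω = j5:
zero (s+727): 727 + j5 → |·| = √(727²+5²) = √528554 ≈ 727.02, ∠ = arctan(5/727) ≈ 0.39°
quadratic: (j5)² + 1.9·j5 + 25 = 0 + j9.5 → |·| ≈ 9.5, ∠ ≈ 90.00°
|H| = 250 · 727.02 / 9.5 ≈ 19132
Gain = 20 log₁₀(19132) ≈ 85.64 dB
∠H = 0.39° − 90.00° = -89.61°

85.6 dB, -89.6°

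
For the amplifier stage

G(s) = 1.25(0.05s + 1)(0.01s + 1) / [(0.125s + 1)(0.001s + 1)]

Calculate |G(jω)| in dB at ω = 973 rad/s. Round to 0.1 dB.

At ω = 973 rad/s:
zero (1 + j973·0.05) = 1 + j48.65 → |·| ≈ 48.66, ∠ ≈ 88.82°
zero (1 + j973·0.01) = 1 + j9.73 → |·| ≈ 9.7813, ∠ ≈ 84.13°
pole (1 + j973·0.125) = 1 + j121.625 → |·| ≈ 121.63, ∠ ≈ 89.53°
pole (1 + j973·0.001) = 1 + j0.973 → |·| ≈ 1.3953, ∠ ≈ 44.22°
|G| = 1.25 · 48.66 · 9.7813 / (121.63 · 1.3953) ≈ 3.5057
Gain = 20 log₁₀(3.5057) ≈ 10.90 dB

10.9 dB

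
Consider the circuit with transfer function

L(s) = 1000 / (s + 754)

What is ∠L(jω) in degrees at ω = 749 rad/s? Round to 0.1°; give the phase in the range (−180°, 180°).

Substitute s = j749:
Numerator: 1000 = 1000 + j0
Denominator: (j749) + 754 = 754 + j749
|N| = √(1000² + 0²) ≈ 1000, ∠N ≈ 0.00°
|D| = √(754² + 749²) ≈ 1062.8, ∠D ≈ 44.81°
∠L = 0.00° − 44.81° = -44.81°

-44.8°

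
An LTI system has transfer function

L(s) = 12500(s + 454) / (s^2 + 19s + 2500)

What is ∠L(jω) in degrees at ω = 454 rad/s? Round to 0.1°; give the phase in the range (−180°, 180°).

At s = jω = j454:
zero (s+454): 454 + j454 → |·| = √(454²+454²) = √412232 ≈ 642.05, ∠ = arctan(454/454) ≈ 45.00°
quadratic: (j454)² + 19·j454 + 2500 = -203616 + j8626 → |·| ≈ 2.038e+05, ∠ ≈ 177.57°
∠L = 45.00° − 177.57° = -132.57°

-132.6°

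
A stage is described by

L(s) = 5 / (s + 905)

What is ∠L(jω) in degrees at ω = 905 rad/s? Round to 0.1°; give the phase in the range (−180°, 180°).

-45.0°

At s = jω = j905:
pole (s+905): 905 + j905 → |·| = √(905²+905²) = √1638050 ≈ 1279.9, ∠ = arctan(905/905) ≈ 45.00°
∠L = 0.00° − 45.00° = -45.00°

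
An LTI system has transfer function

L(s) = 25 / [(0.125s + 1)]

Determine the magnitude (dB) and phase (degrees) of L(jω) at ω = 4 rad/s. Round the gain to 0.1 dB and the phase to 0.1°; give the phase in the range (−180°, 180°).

At ω = 4 rad/s:
pole (1 + j4·0.125) = 1 + j0.5 → |·| ≈ 1.118, ∠ ≈ 26.57°
|L| = 25 · 1 / (1.118) ≈ 22.361
Gain = 20 log₁₀(22.361) ≈ 26.99 dB
∠L = (0°) − (26.57°) = -26.57°

27.0 dB, -26.6°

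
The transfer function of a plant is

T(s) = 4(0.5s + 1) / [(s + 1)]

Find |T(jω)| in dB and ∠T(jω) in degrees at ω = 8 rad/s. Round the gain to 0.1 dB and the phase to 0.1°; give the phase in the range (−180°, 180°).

At ω = 8 rad/s:
zero (1 + j8·0.5) = 1 + j4 → |·| ≈ 4.1231, ∠ ≈ 75.96°
pole (1 + j8·1) = 1 + j8 → |·| ≈ 8.0623, ∠ ≈ 82.87°
|T| = 4 · 4.1231 / (8.0623) ≈ 2.0456
Gain = 20 log₁₀(2.0456) ≈ 6.22 dB
∠T = (75.96°) − (82.87°) = -6.91°

6.2 dB, -6.9°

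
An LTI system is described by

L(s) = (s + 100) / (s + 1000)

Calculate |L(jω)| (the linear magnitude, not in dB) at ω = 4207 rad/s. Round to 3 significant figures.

0.973

At s = jω = j4207:
zero (s+100): 100 + j4207 → |·| = √(100²+4207²) = √17708849 ≈ 4208.2, ∠ = arctan(4207/100) ≈ 88.64°
pole (s+1000): 1000 + j4207 → |·| = √(1000²+4207²) = √18698849 ≈ 4324.2, ∠ = arctan(4207/1000) ≈ 76.63°
|L| = 1 · 4208.2 / 4324.2 ≈ 0.97317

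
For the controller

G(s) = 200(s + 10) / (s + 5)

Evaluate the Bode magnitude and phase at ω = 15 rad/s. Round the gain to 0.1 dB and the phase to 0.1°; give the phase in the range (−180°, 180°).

At s = jω = j15:
zero (s+10): 10 + j15 → |·| = √(10²+15²) = √325 ≈ 18.028, ∠ = arctan(15/10) ≈ 56.31°
pole (s+5): 5 + j15 → |·| = √(5²+15²) = √250 ≈ 15.811, ∠ = arctan(15/5) ≈ 71.57°
|G| = 200 · 18.028 / 15.811 ≈ 228.04
Gain = 20 log₁₀(228.04) ≈ 47.16 dB
∠G = 56.31° − 71.57° = -15.26°

47.2 dB, -15.3°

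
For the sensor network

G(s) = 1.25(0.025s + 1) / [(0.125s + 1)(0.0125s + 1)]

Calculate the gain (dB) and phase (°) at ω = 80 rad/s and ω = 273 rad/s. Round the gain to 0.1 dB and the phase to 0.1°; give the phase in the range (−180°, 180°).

ω = 80: -14.1 dB, -65.9°; ω = 273: -23.0 dB, -80.3°

At ω = 80 rad/s:
zero (1 + j80·0.025) = 1 + j2 → |·| ≈ 2.2361, ∠ ≈ 63.43°
pole (1 + j80·0.125) = 1 + j10 → |·| ≈ 10.05, ∠ ≈ 84.29°
pole (1 + j80·0.0125) = 1 + j1 → |·| ≈ 1.4142, ∠ ≈ 45.00°
|G| = 1.25 · 2.2361 / (10.05 · 1.4142) ≈ 0.19666
Gain = 20 log₁₀(0.19666) ≈ -14.13 dB
∠G = (63.43°) − (84.29° + 45.00°) = -65.86°

At ω = 273 rad/s:
zero (1 + j273·0.025) = 1 + j6.825 → |·| ≈ 6.8979, ∠ ≈ 81.66°
pole (1 + j273·0.125) = 1 + j34.125 → |·| ≈ 34.14, ∠ ≈ 88.32°
pole (1 + j273·0.0125) = 1 + j3.4125 → |·| ≈ 3.556, ∠ ≈ 73.67°
|G| = 1.25 · 6.8979 / (34.14 · 3.556) ≈ 0.071023
Gain = 20 log₁₀(0.071023) ≈ -22.97 dB
∠G = (81.66°) − (88.32° + 73.67°) = -80.33°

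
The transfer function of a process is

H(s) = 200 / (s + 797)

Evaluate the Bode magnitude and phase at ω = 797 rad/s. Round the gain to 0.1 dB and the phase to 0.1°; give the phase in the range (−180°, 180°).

-15.0 dB, -45.0°

Substitute s = j797:
Numerator: 200 = 200 + j0
Denominator: (j797) + 797 = 797 + j797
|N| = √(200² + 0²) ≈ 200, ∠N ≈ 0.00°
|D| = √(797² + 797²) ≈ 1127.1, ∠D ≈ 45.00°
|H| = 200 / 1127.1 ≈ 0.17745
Gain = 20 log₁₀(0.17745) ≈ -15.02 dB
∠H = 0.00° − 45.00° = -45.00°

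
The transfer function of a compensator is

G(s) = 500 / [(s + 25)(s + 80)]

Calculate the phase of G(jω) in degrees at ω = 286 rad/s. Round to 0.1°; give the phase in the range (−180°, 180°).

At s = jω = j286:
pole (s+25): 25 + j286 → |·| = √(25²+286²) = √82421 ≈ 287.09, ∠ = arctan(286/25) ≈ 85.00°
pole (s+80): 80 + j286 → |·| = √(80²+286²) = √88196 ≈ 296.98, ∠ = arctan(286/80) ≈ 74.37°
∠G = 0.00° − 159.37° = -159.37°

-159.4°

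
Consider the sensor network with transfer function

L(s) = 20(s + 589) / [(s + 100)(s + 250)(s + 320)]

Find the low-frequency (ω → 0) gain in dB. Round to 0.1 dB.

-56.6 dB

L(0) = 20·589 / (100·250·320) = 0.0014725
20 log₁₀(0.0014725) ≈ -56.64 dB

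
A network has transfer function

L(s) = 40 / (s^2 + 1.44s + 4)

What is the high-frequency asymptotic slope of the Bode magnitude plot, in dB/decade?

-40 dB/decade

Each pole contributes −20 dB/decade at high frequency; each zero contributes +20 dB/decade.
Net: 0 zero(s) − 2 pole(s) → -40 dB/decade.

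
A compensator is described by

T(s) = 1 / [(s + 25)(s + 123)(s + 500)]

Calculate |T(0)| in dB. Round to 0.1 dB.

-123.7 dB

T(0) = 1 / (25·123·500) ≈ 6.5041e-07
20 log₁₀(6.5041e-07) ≈ -123.74 dB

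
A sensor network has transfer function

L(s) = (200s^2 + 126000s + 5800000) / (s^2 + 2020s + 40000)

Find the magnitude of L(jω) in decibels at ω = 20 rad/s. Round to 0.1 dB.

Substitute s = j20:
Numerator: 200(j20)^2 + 126000(j20) + 5800000 = 5720000 + j2520000
Denominator: (j20)^2 + 2020(j20) + 40000 = 39600 + j40400
|N| = √(5720000² + 2520000²) ≈ 6.2505e+06, ∠N ≈ 23.78°
|D| = √(39600² + 40400²) ≈ 56571, ∠D ≈ 45.57°
|L| = 6.2505e+06 / 56571 ≈ 110.49
Gain = 20 log₁₀(110.49) ≈ 40.87 dB

40.9 dB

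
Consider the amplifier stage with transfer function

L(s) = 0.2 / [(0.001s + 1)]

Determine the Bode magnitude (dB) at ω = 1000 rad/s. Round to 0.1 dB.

At ω = 1000 rad/s:
pole (1 + j1000·0.001) = 1 + j1 → |·| ≈ 1.4142, ∠ ≈ 45.00°
|L| = 0.2 · 1 / (1.4142) ≈ 0.14142
Gain = 20 log₁₀(0.14142) ≈ -16.99 dB

-17.0 dB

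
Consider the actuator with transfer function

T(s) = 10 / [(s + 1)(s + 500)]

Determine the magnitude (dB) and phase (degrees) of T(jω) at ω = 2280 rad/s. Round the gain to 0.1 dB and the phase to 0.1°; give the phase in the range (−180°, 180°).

-114.5 dB, -167.6°

At s = jω = j2280:
pole (s+1): 1 + j2280 → |·| = √(1²+2280²) = √5198401 ≈ 2280, ∠ = arctan(2280/1) ≈ 89.97°
pole (s+500): 500 + j2280 → |·| = √(500²+2280²) = √5448400 ≈ 2334.2, ∠ = arctan(2280/500) ≈ 77.63°
|T| = 10 / 5.322e+06 ≈ 1.879e-06
Gain = 20 log₁₀(1.879e-06) ≈ -114.52 dB
∠T = 0.00° − 167.60° = -167.60°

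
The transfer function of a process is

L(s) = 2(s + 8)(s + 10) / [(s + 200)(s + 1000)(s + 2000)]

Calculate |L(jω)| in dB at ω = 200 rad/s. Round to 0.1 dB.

-77.2 dB

At s = jω = j200:
zero (s+8): 8 + j200 → |·| = √(8²+200²) = √40064 ≈ 200.16, ∠ = arctan(200/8) ≈ 87.71°
zero (s+10): 10 + j200 → |·| = √(10²+200²) = √40100 ≈ 200.25, ∠ = arctan(200/10) ≈ 87.14°
pole (s+200): 200 + j200 → |·| = √(200²+200²) = √80000 ≈ 282.84, ∠ = arctan(200/200) ≈ 45.00°
pole (s+1000): 1000 + j200 → |·| = √(1000²+200²) = √1040000 ≈ 1019.8, ∠ = arctan(200/1000) ≈ 11.31°
pole (s+2000): 2000 + j200 → |·| = √(2000²+200²) = √4040000 ≈ 2010, ∠ = arctan(200/2000) ≈ 5.71°
|L| = 2 · 40082 / 5.7976e+08 ≈ 0.00013827
Gain = 20 log₁₀(0.00013827) ≈ -77.19 dB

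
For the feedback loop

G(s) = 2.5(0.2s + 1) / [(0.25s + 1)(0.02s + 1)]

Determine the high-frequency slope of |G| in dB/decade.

Each pole contributes −20 dB/decade at high frequency; each zero contributes +20 dB/decade.
Net: 1 zero(s) − 2 pole(s) → -20 dB/decade.

-20 dB/decade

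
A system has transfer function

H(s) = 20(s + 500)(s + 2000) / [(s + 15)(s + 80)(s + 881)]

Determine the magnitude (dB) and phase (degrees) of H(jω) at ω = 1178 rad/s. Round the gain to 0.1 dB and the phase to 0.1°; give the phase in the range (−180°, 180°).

-30.7 dB, -131.1°

At s = jω = j1178:
zero (s+500): 500 + j1178 → |·| = √(500²+1178²) = √1637684 ≈ 1279.7, ∠ = arctan(1178/500) ≈ 67.00°
zero (s+2000): 2000 + j1178 → |·| = √(2000²+1178²) = √5387684 ≈ 2321.1, ∠ = arctan(1178/2000) ≈ 30.50°
pole (s+15): 15 + j1178 → |·| = √(15²+1178²) = √1387909 ≈ 1178.1, ∠ = arctan(1178/15) ≈ 89.27°
pole (s+80): 80 + j1178 → |·| = √(80²+1178²) = √1394084 ≈ 1180.7, ∠ = arctan(1178/80) ≈ 86.11°
pole (s+881): 881 + j1178 → |·| = √(881²+1178²) = √2163845 ≈ 1471, ∠ = arctan(1178/881) ≈ 53.21°
|H| = 20 · 2.9703e+06 / 2.0461e+09 ≈ 0.029034
Gain = 20 log₁₀(0.029034) ≈ -30.74 dB
∠H = 97.50° − 228.59° = -131.09°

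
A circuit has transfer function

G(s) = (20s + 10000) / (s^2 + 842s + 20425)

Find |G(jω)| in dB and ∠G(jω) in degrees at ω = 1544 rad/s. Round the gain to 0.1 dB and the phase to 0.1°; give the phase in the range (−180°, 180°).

Substitute s = j1544:
Numerator: 20(j1544) + 10000 = 10000 + j30880
Denominator: (j1544)^2 + 842(j1544) + 20425 = -2363511 + j1300048
|N| = √(10000² + 30880²) ≈ 32459, ∠N ≈ 72.06°
|D| = √(2363511² + 1300048²) ≈ 2.6975e+06, ∠D ≈ 151.19°
|G| = 32459 / 2.6975e+06 ≈ 0.012033
Gain = 20 log₁₀(0.012033) ≈ -38.39 dB
∠G = 72.06° − 151.19° = -79.13°

-38.4 dB, -79.1°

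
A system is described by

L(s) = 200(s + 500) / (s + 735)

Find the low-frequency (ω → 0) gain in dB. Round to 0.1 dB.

42.7 dB

L(0) = 200·500 / (735) ≈ 136.05
20 log₁₀(136.05) ≈ 42.67 dB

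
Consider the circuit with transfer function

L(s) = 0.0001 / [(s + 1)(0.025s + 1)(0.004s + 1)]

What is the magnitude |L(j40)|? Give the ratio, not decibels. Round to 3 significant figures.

1.75e-06

At ω = 40 rad/s:
pole (1 + j40·1) = 1 + j40 → |·| ≈ 40.012, ∠ ≈ 88.57°
pole (1 + j40·0.025) = 1 + j1 → |·| ≈ 1.4142, ∠ ≈ 45.00°
pole (1 + j40·0.004) = 1 + j0.16 → |·| ≈ 1.0127, ∠ ≈ 9.09°
|L| = 0.0001 · 1 / (40.012 · 1.4142 · 1.0127) ≈ 1.7451e-06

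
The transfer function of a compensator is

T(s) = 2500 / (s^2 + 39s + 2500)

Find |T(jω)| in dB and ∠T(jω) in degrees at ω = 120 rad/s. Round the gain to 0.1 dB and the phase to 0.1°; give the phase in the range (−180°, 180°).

At s = jω = j120:
quadratic: (j120)² + 39·j120 + 2500 = -11900 + j4680 → |·| ≈ 12787, ∠ ≈ 158.53°
|T| = 2500 / 12787 ≈ 0.19551
Gain = 20 log₁₀(0.19551) ≈ -14.18 dB
∠T = 0.00° − 158.53° = -158.53°

-14.2 dB, -158.5°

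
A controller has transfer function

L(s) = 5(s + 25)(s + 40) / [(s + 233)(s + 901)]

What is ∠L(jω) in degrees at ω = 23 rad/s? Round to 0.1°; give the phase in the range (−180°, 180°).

At s = jω = j23:
zero (s+25): 25 + j23 → |·| = √(25²+23²) = √1154 ≈ 33.971, ∠ = arctan(23/25) ≈ 42.61°
zero (s+40): 40 + j23 → |·| = √(40²+23²) = √2129 ≈ 46.141, ∠ = arctan(23/40) ≈ 29.90°
pole (s+233): 233 + j23 → |·| = √(233²+23²) = √54818 ≈ 234.13, ∠ = arctan(23/233) ≈ 5.64°
pole (s+901): 901 + j23 → |·| = √(901²+23²) = √812330 ≈ 901.29, ∠ = arctan(23/901) ≈ 1.46°
∠L = 72.51° − 7.10° = 65.41°

65.4°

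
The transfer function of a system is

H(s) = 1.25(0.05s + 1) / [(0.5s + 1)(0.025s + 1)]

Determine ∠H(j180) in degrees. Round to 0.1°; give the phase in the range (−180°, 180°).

At ω = 180 rad/s:
zero (1 + j180·0.05) = 1 + j9 → |·| ≈ 9.0554, ∠ ≈ 83.66°
pole (1 + j180·0.5) = 1 + j90 → |·| ≈ 90.006, ∠ ≈ 89.36°
pole (1 + j180·0.025) = 1 + j4.5 → |·| ≈ 4.6098, ∠ ≈ 77.47°
∠H = (83.66°) − (89.36° + 77.47°) = -83.17°

-83.2°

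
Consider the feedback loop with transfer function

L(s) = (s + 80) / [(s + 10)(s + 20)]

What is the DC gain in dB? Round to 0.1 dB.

L(0) = 1·80 / (10·20) = 0.4
20 log₁₀(0.4) ≈ -7.96 dB

-8.0 dB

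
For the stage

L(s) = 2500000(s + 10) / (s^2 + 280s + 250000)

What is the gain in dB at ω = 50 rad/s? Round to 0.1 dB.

At s = jω = j50:
zero (s+10): 10 + j50 → |·| = √(10²+50²) = √2600 ≈ 50.99, ∠ = arctan(50/10) ≈ 78.69°
quadratic: (j50)² + 280·j50 + 250000 = 247500 + j14000 → |·| ≈ 2.479e+05, ∠ ≈ 3.24°
|L| = 2500000 · 50.99 / 2.479e+05 ≈ 514.22
Gain = 20 log₁₀(514.22) ≈ 54.22 dB

54.2 dB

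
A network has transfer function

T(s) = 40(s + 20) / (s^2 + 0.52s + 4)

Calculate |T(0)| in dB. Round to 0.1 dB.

T(0) = 40·20 / 4 = 200
20 log₁₀(200) ≈ 46.02 dB

46.0 dB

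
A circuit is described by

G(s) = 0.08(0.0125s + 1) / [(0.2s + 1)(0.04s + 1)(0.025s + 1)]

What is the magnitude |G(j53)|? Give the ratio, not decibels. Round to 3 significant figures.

0.00232

At ω = 53 rad/s:
zero (1 + j53·0.0125) = 1 + j0.6625 → |·| ≈ 1.1995, ∠ ≈ 33.52°
pole (1 + j53·0.2) = 1 + j10.6 → |·| ≈ 10.647, ∠ ≈ 84.61°
pole (1 + j53·0.04) = 1 + j2.12 → |·| ≈ 2.344, ∠ ≈ 64.75°
pole (1 + j53·0.025) = 1 + j1.325 → |·| ≈ 1.66, ∠ ≈ 52.96°
|G| = 0.08 · 1.1995 / (10.647 · 2.344 · 1.66) ≈ 0.0023163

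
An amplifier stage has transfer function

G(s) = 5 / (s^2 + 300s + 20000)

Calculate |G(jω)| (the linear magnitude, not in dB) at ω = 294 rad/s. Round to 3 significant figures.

Substitute s = j294:
Numerator: 5 = 5 + j0
Denominator: (j294)^2 + 300(j294) + 20000 = -66436 + j88200
|N| = √(5² + 0²) ≈ 5, ∠N ≈ 0.00°
|D| = √(66436² + 88200²) ≈ 1.1042e+05, ∠D ≈ 126.99°
|G| = 5 / 1.1042e+05 ≈ 4.5282e-05

4.53e-05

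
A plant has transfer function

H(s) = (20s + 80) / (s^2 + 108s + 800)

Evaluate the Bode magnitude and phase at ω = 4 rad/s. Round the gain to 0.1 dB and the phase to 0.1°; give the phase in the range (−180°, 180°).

Substitute s = j4:
Numerator: 20(j4) + 80 = 80 + j80
Denominator: (j4)^2 + 108(j4) + 800 = 784 + j432
|N| = √(80² + 80²) ≈ 113.14, ∠N ≈ 45.00°
|D| = √(784² + 432²) ≈ 895.14, ∠D ≈ 28.86°
|H| = 113.14 / 895.14 ≈ 0.12639
Gain = 20 log₁₀(0.12639) ≈ -17.97 dB
∠H = 45.00° − 28.86° = 16.14°

-18.0 dB, 16.1°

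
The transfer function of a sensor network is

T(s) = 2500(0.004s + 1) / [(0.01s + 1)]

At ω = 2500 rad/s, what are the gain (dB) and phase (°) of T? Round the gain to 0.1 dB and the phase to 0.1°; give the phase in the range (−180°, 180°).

60.0 dB, -3.4°

At ω = 2500 rad/s:
zero (1 + j2500·0.004) = 1 + j10 → |·| ≈ 10.05, ∠ ≈ 84.29°
pole (1 + j2500·0.01) = 1 + j25 → |·| ≈ 25.02, ∠ ≈ 87.71°
|T| = 2500 · 10.05 / (25.02) ≈ 1004.2
Gain = 20 log₁₀(1004.2) ≈ 60.04 dB
∠T = (84.29°) − (87.71°) = -3.42°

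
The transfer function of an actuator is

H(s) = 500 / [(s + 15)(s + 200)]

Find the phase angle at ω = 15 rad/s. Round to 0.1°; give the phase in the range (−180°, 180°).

At s = jω = j15:
pole (s+15): 15 + j15 → |·| = √(15²+15²) = √450 ≈ 21.213, ∠ = arctan(15/15) ≈ 45.00°
pole (s+200): 200 + j15 → |·| = √(200²+15²) = √40225 ≈ 200.56, ∠ = arctan(15/200) ≈ 4.29°
∠H = 0.00° − 49.29° = -49.29°

-49.3°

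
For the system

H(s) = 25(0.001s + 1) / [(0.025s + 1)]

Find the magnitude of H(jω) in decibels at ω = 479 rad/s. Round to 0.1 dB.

7.3 dB

At ω = 479 rad/s:
zero (1 + j479·0.001) = 1 + j0.479 → |·| ≈ 1.1088, ∠ ≈ 25.59°
pole (1 + j479·0.025) = 1 + j11.975 → |·| ≈ 12.017, ∠ ≈ 85.23°
|H| = 25 · 1.1088 / (12.017) ≈ 2.3067
Gain = 20 log₁₀(2.3067) ≈ 7.26 dB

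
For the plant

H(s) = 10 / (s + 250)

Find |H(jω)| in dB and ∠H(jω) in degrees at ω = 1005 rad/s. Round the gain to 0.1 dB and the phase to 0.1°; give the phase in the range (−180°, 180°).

-40.3 dB, -76.0°

At s = jω = j1005:
pole (s+250): 250 + j1005 → |·| = √(250²+1005²) = √1072525 ≈ 1035.6, ∠ = arctan(1005/250) ≈ 76.03°
|H| = 10 / 1035.6 ≈ 0.0096562
Gain = 20 log₁₀(0.0096562) ≈ -40.30 dB
∠H = 0.00° − 76.03° = -76.03°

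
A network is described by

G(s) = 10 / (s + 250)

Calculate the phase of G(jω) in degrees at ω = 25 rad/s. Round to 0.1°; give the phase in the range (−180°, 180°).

At s = jω = j25:
pole (s+250): 250 + j25 → |·| = √(250²+25²) = √63125 ≈ 251.25, ∠ = arctan(25/250) ≈ 5.71°
∠G = 0.00° − 5.71° = -5.71°

-5.7°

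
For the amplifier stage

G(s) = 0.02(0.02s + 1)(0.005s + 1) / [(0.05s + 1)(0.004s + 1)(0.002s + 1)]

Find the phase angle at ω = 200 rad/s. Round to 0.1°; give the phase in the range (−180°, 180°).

-23.8°

At ω = 200 rad/s:
zero (1 + j200·0.02) = 1 + j4 → |·| ≈ 4.1231, ∠ ≈ 75.96°
zero (1 + j200·0.005) = 1 + j1 → |·| ≈ 1.4142, ∠ ≈ 45.00°
pole (1 + j200·0.05) = 1 + j10 → |·| ≈ 10.05, ∠ ≈ 84.29°
pole (1 + j200·0.004) = 1 + j0.8 → |·| ≈ 1.2806, ∠ ≈ 38.66°
pole (1 + j200·0.002) = 1 + j0.4 → |·| ≈ 1.077, ∠ ≈ 21.80°
∠G = (75.96° + 45.00°) − (84.29° + 38.66° + 21.80°) = -23.79°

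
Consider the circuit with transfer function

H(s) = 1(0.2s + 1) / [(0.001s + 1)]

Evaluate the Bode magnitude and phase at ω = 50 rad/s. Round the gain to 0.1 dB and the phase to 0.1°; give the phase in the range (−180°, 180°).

20.0 dB, 81.4°

At ω = 50 rad/s:
zero (1 + j50·0.2) = 1 + j10 → |·| ≈ 10.05, ∠ ≈ 84.29°
pole (1 + j50·0.001) = 1 + j0.05 → |·| ≈ 1.0012, ∠ ≈ 2.86°
|H| = 1 · 10.05 / (1.0012) ≈ 10.038
Gain = 20 log₁₀(10.038) ≈ 20.03 dB
∠H = (84.29°) − (2.86°) = 81.43°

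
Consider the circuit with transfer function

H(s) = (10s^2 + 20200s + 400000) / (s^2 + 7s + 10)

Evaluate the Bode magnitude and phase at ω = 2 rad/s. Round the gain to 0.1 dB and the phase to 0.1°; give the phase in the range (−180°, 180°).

88.4 dB, -61.0°

Substitute s = j2:
Numerator: 10(j2)^2 + 20200(j2) + 400000 = 399960 + j40400
Denominator: (j2)^2 + 7(j2) + 10 = 6 + j14
|N| = √(399960² + 40400²) ≈ 4.02e+05, ∠N ≈ 5.77°
|D| = √(6² + 14²) ≈ 15.232, ∠D ≈ 66.80°
|H| = 4.02e+05 / 15.232 ≈ 26392
Gain = 20 log₁₀(26392) ≈ 88.43 dB
∠H = 5.77° − 66.80° = -61.03°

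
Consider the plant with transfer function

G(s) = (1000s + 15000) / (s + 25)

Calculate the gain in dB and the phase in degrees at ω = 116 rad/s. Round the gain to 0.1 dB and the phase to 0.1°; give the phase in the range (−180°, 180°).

59.9 dB, 4.8°

Substitute s = j116:
Numerator: 1000(j116) + 15000 = 15000 + j116000
Denominator: (j116) + 25 = 25 + j116
|N| = √(15000² + 116000²) ≈ 1.1697e+05, ∠N ≈ 82.63°
|D| = √(25² + 116²) ≈ 118.66, ∠D ≈ 77.84°
|G| = 1.1697e+05 / 118.66 ≈ 985.76
Gain = 20 log₁₀(985.76) ≈ 59.88 dB
∠G = 82.63° − 77.84° = 4.79°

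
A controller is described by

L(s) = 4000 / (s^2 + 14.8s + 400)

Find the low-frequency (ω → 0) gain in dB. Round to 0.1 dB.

L(0) = 4000 / 400 = 10
20 log₁₀(10) ≈ 20.00 dB

20.0 dB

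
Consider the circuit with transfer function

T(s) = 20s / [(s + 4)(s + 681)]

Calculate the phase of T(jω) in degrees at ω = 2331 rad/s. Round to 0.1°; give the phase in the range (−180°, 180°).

At s = jω = j2331:
zero at origin: s = j2331 → |·| = 2331, ∠ = 90.00°
pole (s+4): 4 + j2331 → |·| = √(4²+2331²) = √5433577 ≈ 2331, ∠ = arctan(2331/4) ≈ 89.90°
pole (s+681): 681 + j2331 → |·| = √(681²+2331²) = √5897322 ≈ 2428.4, ∠ = arctan(2331/681) ≈ 73.71°
∠T = 90.00° − 163.61° = -73.61°

-73.6°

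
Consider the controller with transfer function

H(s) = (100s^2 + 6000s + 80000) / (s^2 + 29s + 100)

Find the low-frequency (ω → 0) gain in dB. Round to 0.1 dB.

58.1 dB

H(0) = 80000 / 100 = 800
20 log₁₀(800) ≈ 58.06 dB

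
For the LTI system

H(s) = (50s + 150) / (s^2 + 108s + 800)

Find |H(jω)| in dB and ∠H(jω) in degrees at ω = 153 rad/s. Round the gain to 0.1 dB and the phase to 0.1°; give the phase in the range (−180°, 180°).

Substitute s = j153:
Numerator: 50(j153) + 150 = 150 + j7650
Denominator: (j153)^2 + 108(j153) + 800 = -22609 + j16524
|N| = √(150² + 7650²) ≈ 7651.5, ∠N ≈ 88.88°
|D| = √(22609² + 16524²) ≈ 28004, ∠D ≈ 143.84°
|H| = 7651.5 / 28004 ≈ 0.27323
Gain = 20 log₁₀(0.27323) ≈ -11.27 dB
∠H = 88.88° − 143.84° = -54.96°

-11.3 dB, -55.0°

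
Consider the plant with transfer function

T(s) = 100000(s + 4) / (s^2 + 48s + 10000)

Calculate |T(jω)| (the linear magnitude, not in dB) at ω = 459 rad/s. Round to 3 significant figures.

227

At s = jω = j459:
zero (s+4): 4 + j459 → |·| = √(4²+459²) = √210697 ≈ 459.02, ∠ = arctan(459/4) ≈ 89.50°
quadratic: (j459)² + 48·j459 + 10000 = -200681 + j22032 → |·| ≈ 2.0189e+05, ∠ ≈ 173.73°
|T| = 100000 · 459.02 / 2.0189e+05 ≈ 227.36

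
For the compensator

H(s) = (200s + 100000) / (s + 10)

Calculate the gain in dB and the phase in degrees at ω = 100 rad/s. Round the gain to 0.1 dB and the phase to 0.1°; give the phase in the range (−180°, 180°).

Substitute s = j100:
Numerator: 200(j100) + 100000 = 100000 + j20000
Denominator: (j100) + 10 = 10 + j100
|N| = √(100000² + 20000²) ≈ 1.0198e+05, ∠N ≈ 11.31°
|D| = √(10² + 100²) ≈ 100.5, ∠D ≈ 84.29°
|H| = 1.0198e+05 / 100.5 ≈ 1014.7
Gain = 20 log₁₀(1014.7) ≈ 60.13 dB
∠H = 11.31° − 84.29° = -72.98°

60.1 dB, -73.0°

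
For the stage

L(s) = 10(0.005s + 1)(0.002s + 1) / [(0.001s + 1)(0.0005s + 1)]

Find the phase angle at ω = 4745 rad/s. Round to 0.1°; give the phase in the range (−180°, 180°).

At ω = 4745 rad/s:
zero (1 + j4745·0.005) = 1 + j23.725 → |·| ≈ 23.746, ∠ ≈ 87.59°
zero (1 + j4745·0.002) = 1 + j9.49 → |·| ≈ 9.5425, ∠ ≈ 83.98°
pole (1 + j4745·0.001) = 1 + j4.745 → |·| ≈ 4.8492, ∠ ≈ 78.10°
pole (1 + j4745·0.0005) = 1 + j2.3725 → |·| ≈ 2.5746, ∠ ≈ 67.14°
∠L = (87.59° + 83.98°) − (78.10° + 67.14°) = 26.33°

26.3°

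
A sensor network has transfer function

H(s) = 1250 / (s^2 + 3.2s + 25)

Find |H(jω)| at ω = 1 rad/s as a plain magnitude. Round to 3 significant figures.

51.6

At s = jω = j1:
quadratic: (j1)² + 3.2·j1 + 25 = 24 + j3.2 → |·| ≈ 24.212, ∠ ≈ 7.59°
|H| = 1250 / 24.212 ≈ 51.627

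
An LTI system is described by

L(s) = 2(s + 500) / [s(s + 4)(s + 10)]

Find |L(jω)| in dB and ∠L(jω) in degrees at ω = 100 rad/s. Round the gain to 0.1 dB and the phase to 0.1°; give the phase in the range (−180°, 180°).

-59.9 dB, 109.3°

At s = jω = j100:
zero (s+500): 500 + j100 → |·| = √(500²+100²) = √260000 ≈ 509.9, ∠ = arctan(100/500) ≈ 11.31°
pole (s+4): 4 + j100 → |·| = √(4²+100²) = √10016 ≈ 100.08, ∠ = arctan(100/4) ≈ 87.71°
pole (s+10): 10 + j100 → |·| = √(10²+100²) = √10100 ≈ 100.5, ∠ = arctan(100/10) ≈ 84.29°
pole at origin: |s| = 100, ∠ = 90.00° (in denominator)
|L| = 2 · 509.9 / 1.0058e+06 ≈ 0.0010139
Gain = 20 log₁₀(0.0010139) ≈ -59.88 dB
∠L = 11.31° − 262.00° = -250.69° ≡ 109.31° (principal value)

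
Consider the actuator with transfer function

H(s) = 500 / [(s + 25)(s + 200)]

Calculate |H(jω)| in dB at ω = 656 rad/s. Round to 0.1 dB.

At s = jω = j656:
pole (s+25): 25 + j656 → |·| = √(25²+656²) = √430961 ≈ 656.48, ∠ = arctan(656/25) ≈ 87.82°
pole (s+200): 200 + j656 → |·| = √(200²+656²) = √470336 ≈ 685.81, ∠ = arctan(656/200) ≈ 73.04°
|H| = 500 / 4.5022e+05 ≈ 0.0011106
Gain = 20 log₁₀(0.0011106) ≈ -59.09 dB

-59.1 dB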